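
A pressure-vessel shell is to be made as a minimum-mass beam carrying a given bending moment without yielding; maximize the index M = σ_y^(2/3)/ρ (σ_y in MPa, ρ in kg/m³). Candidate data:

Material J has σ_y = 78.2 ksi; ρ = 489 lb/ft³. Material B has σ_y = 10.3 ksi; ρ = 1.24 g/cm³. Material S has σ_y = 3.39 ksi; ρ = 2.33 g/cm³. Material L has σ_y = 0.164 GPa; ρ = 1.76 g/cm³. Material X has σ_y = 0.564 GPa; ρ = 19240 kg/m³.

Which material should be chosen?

Normalizing units and computing the index:
  material J: σ_y = 539.2 MPa, ρ = 7833 kg/m³
  material B: σ_y = 71.02 MPa, ρ = 1240 kg/m³
  material S: σ_y = 23.37 MPa, ρ = 2330 kg/m³
  material L: σ_y = 164.0 MPa, ρ = 1760 kg/m³
  material X: σ_y = 564.0 MPa, ρ = 19240 kg/m³
  material L: M = 17.0×10⁻³
  material B: M = 13.8×10⁻³
  material J: M = 8.46×10⁻³
  material X: M = 3.55×10⁻³
  material S: M = 3.51×10⁻³
Highest index: material L.

material L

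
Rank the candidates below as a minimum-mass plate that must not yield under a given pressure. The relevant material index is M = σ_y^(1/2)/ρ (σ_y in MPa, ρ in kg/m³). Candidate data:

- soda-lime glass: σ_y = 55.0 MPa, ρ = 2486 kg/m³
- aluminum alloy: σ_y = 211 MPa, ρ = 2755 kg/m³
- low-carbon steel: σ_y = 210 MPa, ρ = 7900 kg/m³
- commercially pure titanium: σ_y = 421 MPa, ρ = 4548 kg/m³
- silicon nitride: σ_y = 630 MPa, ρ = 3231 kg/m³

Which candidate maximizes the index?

Per-candidate index values:
  silicon nitride: M = 7.77×10⁻³
  aluminum alloy: M = 5.27×10⁻³
  commercially pure titanium: M = 4.51×10⁻³
  soda-lime glass: M = 2.98×10⁻³
  low-carbon steel: M = 1.83×10⁻³
The maximum is for silicon nitride.

silicon nitride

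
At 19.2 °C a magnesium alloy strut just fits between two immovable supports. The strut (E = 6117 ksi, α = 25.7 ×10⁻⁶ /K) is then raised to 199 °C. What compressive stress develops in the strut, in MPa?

195 MPa

E = 6117 ksi = 42.18 GPa.
ΔT = 179.8 K. Constrained thermal stress σ = E·α·ΔT = 42.18×10³ MPa × 25.7×10⁻⁶ × 179.8 = 195 MPa (compressive).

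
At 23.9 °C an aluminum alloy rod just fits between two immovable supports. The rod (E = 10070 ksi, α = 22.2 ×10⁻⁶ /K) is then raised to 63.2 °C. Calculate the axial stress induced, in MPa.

E = 10070 ksi = 69.43 GPa.
ΔT = 39.30 K. Constrained thermal stress σ = E·α·ΔT = 69.43×10³ MPa × 22.2×10⁻⁶ × 39.30 = 60.6 MPa (compressive).

60.6 MPa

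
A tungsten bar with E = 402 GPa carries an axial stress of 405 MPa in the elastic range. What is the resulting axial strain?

1.01×10⁻³

ε = σ/E = 405 / 402000 = 1.01×10⁻³.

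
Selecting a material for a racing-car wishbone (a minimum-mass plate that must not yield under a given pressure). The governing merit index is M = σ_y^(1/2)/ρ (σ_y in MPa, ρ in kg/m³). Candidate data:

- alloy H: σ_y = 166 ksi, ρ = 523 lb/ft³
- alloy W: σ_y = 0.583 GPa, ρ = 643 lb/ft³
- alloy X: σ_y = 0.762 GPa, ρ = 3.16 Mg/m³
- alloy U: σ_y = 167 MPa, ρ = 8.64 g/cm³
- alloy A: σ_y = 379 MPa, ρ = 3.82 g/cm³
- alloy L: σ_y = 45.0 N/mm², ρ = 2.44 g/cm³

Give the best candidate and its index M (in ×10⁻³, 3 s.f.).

alloy X, M = 8.74×10⁻³

Normalizing units and computing the index:
  alloy H: σ_y = 1145 MPa, ρ = 8378 kg/m³
  alloy W: σ_y = 583.0 MPa, ρ = 10300 kg/m³
  alloy X: σ_y = 762.0 MPa, ρ = 3160 kg/m³
  alloy U: σ_y = 167.0 MPa, ρ = 8640 kg/m³
  alloy A: σ_y = 379.0 MPa, ρ = 3820 kg/m³
  alloy L: σ_y = 45.00 MPa, ρ = 2440 kg/m³
  alloy X: M = 8.74×10⁻³
  alloy A: M = 5.10×10⁻³
  alloy H: M = 4.04×10⁻³
  alloy L: M = 2.75×10⁻³
  alloy W: M = 2.34×10⁻³
  alloy U: M = 1.50×10⁻³
Alloy X has the largest M.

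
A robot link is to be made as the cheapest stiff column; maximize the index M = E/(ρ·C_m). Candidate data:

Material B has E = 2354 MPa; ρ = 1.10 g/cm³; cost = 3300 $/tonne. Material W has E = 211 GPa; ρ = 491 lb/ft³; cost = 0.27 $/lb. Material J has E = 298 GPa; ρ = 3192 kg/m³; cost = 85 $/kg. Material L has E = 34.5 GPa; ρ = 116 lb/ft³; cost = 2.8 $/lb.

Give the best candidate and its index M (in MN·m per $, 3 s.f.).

Convert each candidate to consistent units, then evaluate M:
  material B: E = 2.354 GPa, ρ = 1100 kg/m³, cost = 3.300 $/kg
  material W: E = 211.0 GPa, ρ = 7865 kg/m³, cost = 0.5952 $/kg
  material J: E = 298.0 GPa, ρ = 3192 kg/m³, cost = 85.00 $/kg
  material L: E = 34.50 GPa, ρ = 1858 kg/m³, cost = 6.173 $/kg
  material W: M = 45.1 MN·m per $
  material L: M = 3.01 MN·m per $
  material J: M = 1.10 MN·m per $
  material B: M = 0.648 MN·m per $
Material W ranks first.

material W, M = 45.1 MN·m per $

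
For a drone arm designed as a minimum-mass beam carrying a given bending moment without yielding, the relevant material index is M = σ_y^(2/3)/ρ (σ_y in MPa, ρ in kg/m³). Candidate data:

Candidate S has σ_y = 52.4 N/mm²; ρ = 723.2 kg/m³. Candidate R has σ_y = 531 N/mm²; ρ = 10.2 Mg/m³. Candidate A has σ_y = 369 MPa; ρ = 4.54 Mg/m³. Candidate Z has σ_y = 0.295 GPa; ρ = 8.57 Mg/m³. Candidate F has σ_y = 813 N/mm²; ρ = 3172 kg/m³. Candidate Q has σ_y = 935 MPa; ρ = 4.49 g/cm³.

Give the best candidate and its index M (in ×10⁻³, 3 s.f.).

candidate F, M = 27.5×10⁻³

Normalizing units and computing the index:
  candidate S: σ_y = 52.40 MPa, ρ = 723.2 kg/m³
  candidate R: σ_y = 531.0 MPa, ρ = 10200 kg/m³
  candidate A: σ_y = 369.0 MPa, ρ = 4540 kg/m³
  candidate Z: σ_y = 295.0 MPa, ρ = 8570 kg/m³
  candidate F: σ_y = 813.0 MPa, ρ = 3172 kg/m³
  candidate Q: σ_y = 935.0 MPa, ρ = 4490 kg/m³
  candidate F: M = 27.5×10⁻³
  candidate Q: M = 21.3×10⁻³
  candidate S: M = 19.4×10⁻³
  candidate A: M = 11.3×10⁻³
  candidate R: M = 6.43×10⁻³
  candidate Z: M = 5.17×10⁻³
Candidate F has the largest M.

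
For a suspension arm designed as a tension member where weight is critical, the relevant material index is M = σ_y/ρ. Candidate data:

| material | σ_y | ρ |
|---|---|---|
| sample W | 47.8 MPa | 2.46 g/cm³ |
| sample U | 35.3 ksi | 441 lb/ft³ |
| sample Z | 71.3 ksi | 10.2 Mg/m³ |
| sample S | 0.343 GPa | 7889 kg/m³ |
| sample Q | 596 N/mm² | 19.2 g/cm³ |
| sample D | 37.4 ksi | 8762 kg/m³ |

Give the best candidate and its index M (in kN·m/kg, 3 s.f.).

sample Z, M = 48.2 kN·m/kg

After converting to SI:
  sample W: σ_y = 47.80 MPa, ρ = 2460 kg/m³
  sample U: σ_y = 243.4 MPa, ρ = 7064 kg/m³
  sample Z: σ_y = 491.6 MPa, ρ = 10200 kg/m³
  sample S: σ_y = 343.0 MPa, ρ = 7889 kg/m³
  sample Q: σ_y = 596.0 MPa, ρ = 19200 kg/m³
  sample D: σ_y = 257.9 MPa, ρ = 8762 kg/m³
  sample Z: M = 48.2 kN·m/kg
  sample S: M = 43.5 kN·m/kg
  sample U: M = 34.5 kN·m/kg
  sample Q: M = 31.0 kN·m/kg
  sample D: M = 29.4 kN·m/kg
  sample W: M = 19.4 kN·m/kg
The maximum is for sample Z.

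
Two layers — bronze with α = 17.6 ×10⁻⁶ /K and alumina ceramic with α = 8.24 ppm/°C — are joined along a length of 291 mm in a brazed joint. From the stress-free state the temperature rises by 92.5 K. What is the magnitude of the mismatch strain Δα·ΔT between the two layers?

Δα = |17.6 − 8.24|×10⁻⁶/K = 9.36×10⁻⁶/K.
Mismatch strain = Δα·ΔT = 9.36×10⁻⁶ × 92.5 = 8.66×10⁻⁴.

8.66×10⁻⁴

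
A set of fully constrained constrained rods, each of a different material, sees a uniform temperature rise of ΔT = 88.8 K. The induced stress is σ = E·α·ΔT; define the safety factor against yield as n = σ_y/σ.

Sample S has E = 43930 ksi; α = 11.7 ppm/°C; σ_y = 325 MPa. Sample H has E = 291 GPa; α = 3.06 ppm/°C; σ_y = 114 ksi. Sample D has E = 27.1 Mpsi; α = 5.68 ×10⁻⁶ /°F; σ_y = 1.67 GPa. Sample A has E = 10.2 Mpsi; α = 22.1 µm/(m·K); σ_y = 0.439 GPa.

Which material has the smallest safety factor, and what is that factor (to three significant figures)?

In consistent units (E in GPa, α in ×10⁻⁶/K, σ_y in MPa):
  sample S: E = 302.9, α = 11.7, σ_y = 325.0 → σ = 315 MPa, n = 1.03
  sample H: E = 291.0, α = 3.06, σ_y = 786.0 → σ = 79.1 MPa, n = 9.94
  sample D: E = 186.8, α = 10.2, σ_y = 1670 → σ = 170 MPa, n = 9.84
  sample A: E = 70.33, α = 22.1, σ_y = 439.0 → σ = 138 MPa, n = 3.18
Sample S has the lowest safety factor, n = 1.03.

sample S, n = 1.03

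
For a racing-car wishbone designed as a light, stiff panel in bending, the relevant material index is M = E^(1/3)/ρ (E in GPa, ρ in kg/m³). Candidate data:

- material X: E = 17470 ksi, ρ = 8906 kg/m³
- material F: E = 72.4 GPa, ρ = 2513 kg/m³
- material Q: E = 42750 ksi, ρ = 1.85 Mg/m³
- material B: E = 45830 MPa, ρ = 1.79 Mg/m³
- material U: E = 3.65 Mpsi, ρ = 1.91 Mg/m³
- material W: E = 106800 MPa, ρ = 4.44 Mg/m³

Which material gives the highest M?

material Q

Convert each candidate to consistent units, then evaluate M:
  material X: E = 120.5 GPa, ρ = 8906 kg/m³
  material F: E = 72.40 GPa, ρ = 2513 kg/m³
  material Q: E = 294.8 GPa, ρ = 1850 kg/m³
  material B: E = 45.83 GPa, ρ = 1790 kg/m³
  material U: E = 25.17 GPa, ρ = 1910 kg/m³
  material W: E = 106.8 GPa, ρ = 4440 kg/m³
  material Q: M = 3.60×10⁻³
  material B: M = 2.00×10⁻³
  material F: M = 1.66×10⁻³
  material U: M = 1.53×10⁻³
  material W: M = 1.07×10⁻³
  material X: M = 0.555×10⁻³
Material Q has the largest M.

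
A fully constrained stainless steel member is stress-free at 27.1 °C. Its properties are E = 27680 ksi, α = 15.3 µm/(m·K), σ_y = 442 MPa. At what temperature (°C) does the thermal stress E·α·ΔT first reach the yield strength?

E = 27680 ksi = 190.8 GPa.
E·α·ΔT = 442.0 MPa ⇒ ΔT = 442.0 / (190.8×10³ × 15.3×10⁻⁶) = 151.4 K.
T = 27.1 + 151.4 = 178.5 °C.

178 °C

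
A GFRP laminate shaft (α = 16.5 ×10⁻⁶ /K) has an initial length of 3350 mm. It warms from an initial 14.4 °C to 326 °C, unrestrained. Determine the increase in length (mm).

17.2 mm

ΔT = 326 − 14.4 = 311.6 K.
ΔL = α·L₀·ΔT = 16.5×10⁻⁶ × 3350 mm × 311.6 K = 17.2 mm.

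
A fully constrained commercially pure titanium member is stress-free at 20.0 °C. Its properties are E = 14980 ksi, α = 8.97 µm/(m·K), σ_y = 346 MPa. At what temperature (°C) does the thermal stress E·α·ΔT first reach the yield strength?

393 °C

E = 14980 ksi = 103.3 GPa.
E·α·ΔT = 346.0 MPa ⇒ ΔT = 346.0 / (103.3×10³ × 8.97×10⁻⁶) = 373.5 K.
T = 20.0 + 373.5 = 393.5 °C.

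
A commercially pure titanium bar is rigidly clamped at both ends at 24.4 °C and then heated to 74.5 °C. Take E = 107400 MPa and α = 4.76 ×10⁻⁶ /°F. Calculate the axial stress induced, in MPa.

E = 107400 MPa = 107.4 GPa.
α = 4.76×10⁻⁶/°F × 9/5 = 8.57×10⁻⁶/K.
ΔT = 50.10 K. Constrained thermal stress σ = E·α·ΔT = 107.4×10³ MPa × 8.57×10⁻⁶ × 50.10 = 46.1 MPa (compressive).

46.1 MPa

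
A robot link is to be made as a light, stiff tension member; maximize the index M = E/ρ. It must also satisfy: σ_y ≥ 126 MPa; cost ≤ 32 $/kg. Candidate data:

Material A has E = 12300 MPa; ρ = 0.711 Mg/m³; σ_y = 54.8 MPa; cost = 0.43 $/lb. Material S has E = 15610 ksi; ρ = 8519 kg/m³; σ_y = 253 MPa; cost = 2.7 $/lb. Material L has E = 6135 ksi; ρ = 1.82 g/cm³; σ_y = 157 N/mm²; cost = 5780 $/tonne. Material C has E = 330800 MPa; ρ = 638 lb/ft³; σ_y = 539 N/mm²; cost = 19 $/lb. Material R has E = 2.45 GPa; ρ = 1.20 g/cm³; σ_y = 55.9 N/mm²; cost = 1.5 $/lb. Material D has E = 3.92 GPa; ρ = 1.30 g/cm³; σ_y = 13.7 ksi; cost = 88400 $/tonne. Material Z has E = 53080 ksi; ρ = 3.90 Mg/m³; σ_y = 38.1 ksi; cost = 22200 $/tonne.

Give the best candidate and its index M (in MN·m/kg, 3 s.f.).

Screen on constraints: σ_y ≥ 126 MPa; cost ≤ 32 $/kg. Survivors: material S, material L, material Z.
Convert each candidate to consistent units, then evaluate M:
  material S: E = 107.6 GPa, ρ = 8519 kg/m³
  material L: E = 42.30 GPa, ρ = 1820 kg/m³
  material Z: E = 366.0 GPa, ρ = 3900 kg/m³
  material Z: M = 93.8 MN·m/kg
  material L: M = 23.2 MN·m/kg
  material S: M = 12.6 MN·m/kg
Highest index: material Z.

material Z, M = 93.8 MN·m/kg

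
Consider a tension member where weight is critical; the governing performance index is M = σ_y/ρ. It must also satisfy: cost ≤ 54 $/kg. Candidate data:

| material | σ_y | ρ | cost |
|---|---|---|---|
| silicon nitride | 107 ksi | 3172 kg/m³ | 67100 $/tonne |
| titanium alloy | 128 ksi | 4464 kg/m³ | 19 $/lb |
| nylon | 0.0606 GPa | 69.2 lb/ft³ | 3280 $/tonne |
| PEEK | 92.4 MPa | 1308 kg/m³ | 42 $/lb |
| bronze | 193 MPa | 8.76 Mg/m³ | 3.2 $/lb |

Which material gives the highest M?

titanium alloy

Screen on constraints: cost ≤ 54 $/kg. Survivors: titanium alloy, nylon, bronze.
After converting to SI:
  titanium alloy: σ_y = 882.5 MPa, ρ = 4464 kg/m³
  nylon: σ_y = 60.60 MPa, ρ = 1108 kg/m³
  bronze: σ_y = 193.0 MPa, ρ = 8760 kg/m³
  titanium alloy: M = 198 kN·m/kg
  nylon: M = 54.7 kN·m/kg
  bronze: M = 22.0 kN·m/kg
Highest index: titanium alloy.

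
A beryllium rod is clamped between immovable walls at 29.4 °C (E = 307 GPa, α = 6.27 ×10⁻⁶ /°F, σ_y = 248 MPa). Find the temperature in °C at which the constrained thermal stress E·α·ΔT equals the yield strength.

101 °C

α = 6.27×10⁻⁶/°F × 9/5 = 11.3×10⁻⁶/K.
E·α·ΔT = 248.0 MPa ⇒ ΔT = 248.0 / (307.0×10³ × 11.3×10⁻⁶) = 71.58 K.
T = 29.4 + 71.58 = 101.0 °C.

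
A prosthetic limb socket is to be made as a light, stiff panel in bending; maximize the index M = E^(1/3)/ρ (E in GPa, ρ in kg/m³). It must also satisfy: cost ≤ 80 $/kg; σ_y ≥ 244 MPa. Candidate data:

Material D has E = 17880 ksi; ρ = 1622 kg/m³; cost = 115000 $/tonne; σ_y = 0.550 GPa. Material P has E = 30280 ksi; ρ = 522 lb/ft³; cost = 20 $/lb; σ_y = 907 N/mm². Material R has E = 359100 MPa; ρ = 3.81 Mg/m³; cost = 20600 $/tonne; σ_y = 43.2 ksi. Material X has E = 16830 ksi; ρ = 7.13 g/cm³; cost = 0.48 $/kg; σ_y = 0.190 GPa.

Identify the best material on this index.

material R

Screen on constraints: cost ≤ 80 $/kg; σ_y ≥ 244 MPa. Survivors: material P, material R.
Convert each candidate to consistent units, then evaluate M:
  material P: E = 208.8 GPa, ρ = 8362 kg/m³
  material R: E = 359.1 GPa, ρ = 3810 kg/m³
  material R: M = 1.87×10⁻³
  material P: M = 0.709×10⁻³
The maximum is for material R.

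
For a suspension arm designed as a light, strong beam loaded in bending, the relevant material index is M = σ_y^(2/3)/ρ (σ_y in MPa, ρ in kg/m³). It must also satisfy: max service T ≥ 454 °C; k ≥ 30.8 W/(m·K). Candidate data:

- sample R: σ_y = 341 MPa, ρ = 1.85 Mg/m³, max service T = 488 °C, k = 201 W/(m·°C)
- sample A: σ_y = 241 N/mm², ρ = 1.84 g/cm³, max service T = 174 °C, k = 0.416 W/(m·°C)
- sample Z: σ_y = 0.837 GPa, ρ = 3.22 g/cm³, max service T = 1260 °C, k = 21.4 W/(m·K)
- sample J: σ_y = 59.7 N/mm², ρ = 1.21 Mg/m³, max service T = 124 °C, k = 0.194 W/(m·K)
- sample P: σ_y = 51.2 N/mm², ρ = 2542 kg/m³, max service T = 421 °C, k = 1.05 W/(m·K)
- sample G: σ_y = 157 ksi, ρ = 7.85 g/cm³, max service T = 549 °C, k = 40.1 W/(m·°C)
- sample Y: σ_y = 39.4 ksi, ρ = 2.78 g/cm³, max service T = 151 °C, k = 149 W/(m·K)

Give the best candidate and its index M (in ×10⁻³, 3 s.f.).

Screen on constraints: max service T ≥ 454 °C; k ≥ 30.8 W/(m·K). Survivors: sample R, sample G.
Normalizing units and computing the index:
  sample R: σ_y = 341.0 MPa, ρ = 1850 kg/m³
  sample G: σ_y = 1082 MPa, ρ = 7850 kg/m³
  sample R: M = 26.4×10⁻³
  sample G: M = 13.4×10⁻³
Sample R has the largest M.

sample R, M = 26.4×10⁻³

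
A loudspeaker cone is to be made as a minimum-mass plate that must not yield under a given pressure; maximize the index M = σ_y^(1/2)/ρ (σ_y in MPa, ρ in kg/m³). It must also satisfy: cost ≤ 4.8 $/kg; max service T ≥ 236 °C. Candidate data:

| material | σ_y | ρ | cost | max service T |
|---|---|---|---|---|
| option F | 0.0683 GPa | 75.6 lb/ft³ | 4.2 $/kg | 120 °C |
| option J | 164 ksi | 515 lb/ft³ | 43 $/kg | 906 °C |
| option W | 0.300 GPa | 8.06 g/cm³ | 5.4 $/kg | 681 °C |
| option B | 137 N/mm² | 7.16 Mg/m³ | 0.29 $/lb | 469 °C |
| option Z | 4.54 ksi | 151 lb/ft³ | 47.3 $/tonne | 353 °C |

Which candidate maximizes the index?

Screen on constraints: cost ≤ 4.8 $/kg; max service T ≥ 236 °C. Survivors: option B, option Z.
After converting to SI:
  option B: σ_y = 137.0 MPa, ρ = 7160 kg/m³
  option Z: σ_y = 31.30 MPa, ρ = 2419 kg/m³
  option Z: M = 2.31×10⁻³
  option B: M = 1.63×10⁻³
Option Z has the largest M.

option Z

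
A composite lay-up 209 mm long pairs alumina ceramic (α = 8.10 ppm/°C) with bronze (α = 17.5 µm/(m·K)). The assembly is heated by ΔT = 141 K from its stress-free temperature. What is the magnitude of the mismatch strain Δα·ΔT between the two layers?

Δα = |8.10 − 17.5|×10⁻⁶/K = 9.40×10⁻⁶/K.
Mismatch strain = Δα·ΔT = 9.40×10⁻⁶ × 141.0 = 1.33×10⁻³.

1.33×10⁻³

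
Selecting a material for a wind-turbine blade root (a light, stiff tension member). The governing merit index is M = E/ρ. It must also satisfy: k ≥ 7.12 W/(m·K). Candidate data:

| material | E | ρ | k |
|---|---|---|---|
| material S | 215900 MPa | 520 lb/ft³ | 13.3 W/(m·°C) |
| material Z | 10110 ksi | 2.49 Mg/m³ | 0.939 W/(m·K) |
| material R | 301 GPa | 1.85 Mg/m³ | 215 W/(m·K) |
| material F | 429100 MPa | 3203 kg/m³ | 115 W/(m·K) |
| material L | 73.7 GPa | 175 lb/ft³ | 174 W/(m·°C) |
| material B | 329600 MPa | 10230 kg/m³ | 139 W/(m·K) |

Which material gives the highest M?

material R

Screen on constraints: k ≥ 7.12 W/(m·K). Survivors: material S, material R, material F, material L, material B.
Convert each candidate to consistent units, then evaluate M:
  material S: E = 215.9 GPa, ρ = 8330 kg/m³
  material R: E = 301.0 GPa, ρ = 1850 kg/m³
  material F: E = 429.1 GPa, ρ = 3203 kg/m³
  material L: E = 73.70 GPa, ρ = 2803 kg/m³
  material B: E = 329.6 GPa, ρ = 10230 kg/m³
  material R: M = 163 MN·m/kg
  material F: M = 134 MN·m/kg
  material B: M = 32.2 MN·m/kg
  material L: M = 26.3 MN·m/kg
  material S: M = 25.9 MN·m/kg
Material R has the largest M.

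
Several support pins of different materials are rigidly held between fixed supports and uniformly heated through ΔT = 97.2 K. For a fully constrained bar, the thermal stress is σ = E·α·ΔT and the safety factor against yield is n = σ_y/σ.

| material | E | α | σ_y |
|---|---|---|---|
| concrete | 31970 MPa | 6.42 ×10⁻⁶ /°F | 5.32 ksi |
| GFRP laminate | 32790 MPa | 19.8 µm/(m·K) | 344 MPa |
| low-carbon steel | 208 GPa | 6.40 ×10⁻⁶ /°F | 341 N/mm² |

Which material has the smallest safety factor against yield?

Converting E to GPa, α to ×10⁻⁶/K, σ_y to MPa, then σ and n for each:
  concrete: E = 31.97, α = 11.6, σ_y = 36.68 → σ = 35.9 MPa, n = 1.02
  GFRP laminate: E = 32.79, α = 19.8, σ_y = 344.0 → σ = 63.1 MPa, n = 5.45
  low-carbon steel: E = 208.0, α = 11.5, σ_y = 341.0 → σ = 233 MPa, n = 1.46
Smallest n: concrete with n = 1.02.

concrete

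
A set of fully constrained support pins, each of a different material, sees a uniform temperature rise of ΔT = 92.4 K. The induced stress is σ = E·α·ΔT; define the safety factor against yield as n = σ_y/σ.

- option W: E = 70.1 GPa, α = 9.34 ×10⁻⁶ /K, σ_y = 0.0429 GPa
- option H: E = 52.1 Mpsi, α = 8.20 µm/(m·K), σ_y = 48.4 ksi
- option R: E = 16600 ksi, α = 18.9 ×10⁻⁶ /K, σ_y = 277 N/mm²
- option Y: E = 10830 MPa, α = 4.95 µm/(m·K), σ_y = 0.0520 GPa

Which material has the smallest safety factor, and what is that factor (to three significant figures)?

option W, n = 0.709

Converting E to GPa, α to ×10⁻⁶/K, σ_y to MPa, then σ and n for each:
  option W: E = 70.10, α = 9.34, σ_y = 42.90 → σ = 60.5 MPa, n = 0.709
  option H: E = 359.2, α = 8.20, σ_y = 333.7 → σ = 272 MPa, n = 1.23
  option R: E = 114.5, α = 18.9, σ_y = 277.0 → σ = 200 MPa, n = 1.39
  option Y: E = 10.83, α = 4.95, σ_y = 52.00 → σ = 4.95 MPa, n = 10.5
Option W has the lowest safety factor, n = 0.709.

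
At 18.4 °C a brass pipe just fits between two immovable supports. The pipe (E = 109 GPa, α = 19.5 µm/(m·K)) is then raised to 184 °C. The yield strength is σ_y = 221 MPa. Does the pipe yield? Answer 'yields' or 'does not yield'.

ΔT = 165.6 K. Constrained thermal stress σ = E·α·ΔT = 109.0×10³ MPa × 19.5×10⁻⁶ × 165.6 = 352 MPa (compressive).
Compare to σ_y = 221 MPa: σ ≥ σ_y, so it yields.

yields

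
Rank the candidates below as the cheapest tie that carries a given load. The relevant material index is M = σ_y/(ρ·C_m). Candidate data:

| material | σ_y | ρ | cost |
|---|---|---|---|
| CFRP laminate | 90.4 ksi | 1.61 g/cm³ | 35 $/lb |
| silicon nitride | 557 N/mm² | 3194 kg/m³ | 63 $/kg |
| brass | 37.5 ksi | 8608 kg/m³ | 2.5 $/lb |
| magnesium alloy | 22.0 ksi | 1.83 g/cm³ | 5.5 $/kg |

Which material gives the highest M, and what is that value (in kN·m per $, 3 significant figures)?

magnesium alloy, M = 15.1 kN·m per $

Convert each candidate to consistent units, then evaluate M:
  CFRP laminate: σ_y = 623.3 MPa, ρ = 1610 kg/m³, cost = 77.16 $/kg
  silicon nitride: σ_y = 557.0 MPa, ρ = 3194 kg/m³, cost = 63.00 $/kg
  brass: σ_y = 258.6 MPa, ρ = 8608 kg/m³, cost = 5.511 $/kg
  magnesium alloy: σ_y = 151.7 MPa, ρ = 1830 kg/m³, cost = 5.500 $/kg
  magnesium alloy: M = 15.1 kN·m per $
  brass: M = 5.45 kN·m per $
  CFRP laminate: M = 5.02 kN·m per $
  silicon nitride: M = 2.77 kN·m per $
Magnesium alloy has the largest M.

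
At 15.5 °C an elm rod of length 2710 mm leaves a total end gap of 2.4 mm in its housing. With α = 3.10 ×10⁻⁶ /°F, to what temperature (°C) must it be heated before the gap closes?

α = 3.10×10⁻⁶/°F × 9/5 = 5.58×10⁻⁶/K.
α·L₀·ΔT = 2.4 mm ⇒ ΔT = 2.4 / (5.58×10⁻⁶ × 2710.0) = 158.7 K.
T = 15.5 + 158.7 = 174.2 °C.

174 °C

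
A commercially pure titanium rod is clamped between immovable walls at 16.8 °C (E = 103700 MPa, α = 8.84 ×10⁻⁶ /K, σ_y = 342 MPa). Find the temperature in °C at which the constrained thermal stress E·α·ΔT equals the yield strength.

E = 103700 MPa = 103.7 GPa.
E·α·ΔT = 342.0 MPa ⇒ ΔT = 342.0 / (103.7×10³ × 8.84×10⁻⁶) = 373.1 K.
T = 16.8 + 373.1 = 389.9 °C.

390 °C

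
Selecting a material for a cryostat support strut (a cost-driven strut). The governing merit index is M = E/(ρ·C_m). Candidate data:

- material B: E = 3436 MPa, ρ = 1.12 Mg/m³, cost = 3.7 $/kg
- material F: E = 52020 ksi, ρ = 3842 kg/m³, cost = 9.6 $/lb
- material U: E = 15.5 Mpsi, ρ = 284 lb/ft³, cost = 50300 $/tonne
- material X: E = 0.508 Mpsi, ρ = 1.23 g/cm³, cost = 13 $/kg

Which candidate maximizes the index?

After converting to SI:
  material B: E = 3.436 GPa, ρ = 1120 kg/m³, cost = 3.700 $/kg
  material F: E = 358.7 GPa, ρ = 3842 kg/m³, cost = 21.16 $/kg
  material U: E = 106.9 GPa, ρ = 4549 kg/m³, cost = 50.30 $/kg
  material X: E = 3.503 GPa, ρ = 1230 kg/m³, cost = 13.00 $/kg
  material F: M = 4.41 MN·m per $
  material B: M = 0.829 MN·m per $
  material U: M = 0.467 MN·m per $
  material X: M = 0.219 MN·m per $
Material F has the largest M.

material F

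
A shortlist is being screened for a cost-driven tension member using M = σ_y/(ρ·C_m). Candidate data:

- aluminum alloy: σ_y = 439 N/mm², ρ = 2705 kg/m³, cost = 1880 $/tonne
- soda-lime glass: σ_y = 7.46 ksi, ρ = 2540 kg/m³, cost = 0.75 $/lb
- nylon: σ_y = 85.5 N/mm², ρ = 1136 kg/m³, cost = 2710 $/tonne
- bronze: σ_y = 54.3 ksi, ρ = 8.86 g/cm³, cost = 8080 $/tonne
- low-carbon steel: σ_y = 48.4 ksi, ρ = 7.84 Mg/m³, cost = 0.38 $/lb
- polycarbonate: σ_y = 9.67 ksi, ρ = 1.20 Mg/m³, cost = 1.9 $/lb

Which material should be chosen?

aluminum alloy

After converting to SI:
  aluminum alloy: σ_y = 439.0 MPa, ρ = 2705 kg/m³, cost = 1.880 $/kg
  soda-lime glass: σ_y = 51.43 MPa, ρ = 2540 kg/m³, cost = 1.653 $/kg
  nylon: σ_y = 85.50 MPa, ρ = 1136 kg/m³, cost = 2.710 $/kg
  bronze: σ_y = 374.4 MPa, ρ = 8860 kg/m³, cost = 8.080 $/kg
  low-carbon steel: σ_y = 333.7 MPa, ρ = 7840 kg/m³, cost = 0.8377 $/kg
  polycarbonate: σ_y = 66.67 MPa, ρ = 1200 kg/m³, cost = 4.189 $/kg
  aluminum alloy: M = 86.3 kN·m per $
  low-carbon steel: M = 50.8 kN·m per $
  nylon: M = 27.8 kN·m per $
  polycarbonate: M = 13.3 kN·m per $
  soda-lime glass: M = 12.2 kN·m per $
  bronze: M = 5.23 kN·m per $
The maximum is for aluminum alloy.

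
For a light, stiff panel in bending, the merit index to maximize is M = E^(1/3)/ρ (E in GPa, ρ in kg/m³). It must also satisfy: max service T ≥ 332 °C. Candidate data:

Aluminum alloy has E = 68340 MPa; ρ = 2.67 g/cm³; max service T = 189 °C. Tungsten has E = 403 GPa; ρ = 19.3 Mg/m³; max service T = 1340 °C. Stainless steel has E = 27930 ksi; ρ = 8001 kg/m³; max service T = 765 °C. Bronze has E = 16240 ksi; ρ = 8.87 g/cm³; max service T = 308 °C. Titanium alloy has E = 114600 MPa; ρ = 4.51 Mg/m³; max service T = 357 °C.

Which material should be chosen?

titanium alloy

Screen on constraints: max service T ≥ 332 °C. Survivors: tungsten, stainless steel, titanium alloy.
Normalizing units and computing the index:
  tungsten: E = 403.0 GPa, ρ = 19300 kg/m³
  stainless steel: E = 192.6 GPa, ρ = 8001 kg/m³
  titanium alloy: E = 114.6 GPa, ρ = 4510 kg/m³
  titanium alloy: M = 1.08×10⁻³
  stainless steel: M = 0.722×10⁻³
  tungsten: M = 0.383×10⁻³
Titanium alloy has the largest M.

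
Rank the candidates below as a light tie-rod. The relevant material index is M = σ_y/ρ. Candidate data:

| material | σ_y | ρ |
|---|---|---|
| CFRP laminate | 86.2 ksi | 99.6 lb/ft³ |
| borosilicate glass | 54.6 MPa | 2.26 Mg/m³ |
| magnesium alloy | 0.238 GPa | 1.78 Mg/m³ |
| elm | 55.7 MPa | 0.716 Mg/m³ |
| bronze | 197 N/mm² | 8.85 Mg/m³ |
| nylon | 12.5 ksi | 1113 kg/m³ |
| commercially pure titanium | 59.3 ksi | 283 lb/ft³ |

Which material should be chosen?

After converting to SI:
  CFRP laminate: σ_y = 594.3 MPa, ρ = 1595 kg/m³
  borosilicate glass: σ_y = 54.60 MPa, ρ = 2260 kg/m³
  magnesium alloy: σ_y = 238.0 MPa, ρ = 1780 kg/m³
  elm: σ_y = 55.70 MPa, ρ = 716.0 kg/m³
  bronze: σ_y = 197.0 MPa, ρ = 8850 kg/m³
  nylon: σ_y = 86.18 MPa, ρ = 1113 kg/m³
  commercially pure titanium: σ_y = 408.9 MPa, ρ = 4533 kg/m³
  CFRP laminate: M = 373 kN·m/kg
  magnesium alloy: M = 134 kN·m/kg
  commercially pure titanium: M = 90.2 kN·m/kg
  elm: M = 77.8 kN·m/kg
  nylon: M = 77.4 kN·m/kg
  borosilicate glass: M = 24.2 kN·m/kg
  bronze: M = 22.3 kN·m/kg
CFRP laminate ranks first.

CFRP laminate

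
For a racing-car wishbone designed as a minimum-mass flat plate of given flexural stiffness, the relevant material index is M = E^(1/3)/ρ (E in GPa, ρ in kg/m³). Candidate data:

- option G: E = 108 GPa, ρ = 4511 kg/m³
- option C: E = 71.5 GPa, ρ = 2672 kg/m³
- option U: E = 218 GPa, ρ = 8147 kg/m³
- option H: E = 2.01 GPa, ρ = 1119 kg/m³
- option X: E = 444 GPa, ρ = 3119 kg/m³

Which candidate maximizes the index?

option X

Per-candidate index values:
  option X: M = 2.45×10⁻³
  option C: M = 1.55×10⁻³
  option H: M = 1.13×10⁻³
  option G: M = 1.06×10⁻³
  option U: M = 0.739×10⁻³
Option X has the largest M.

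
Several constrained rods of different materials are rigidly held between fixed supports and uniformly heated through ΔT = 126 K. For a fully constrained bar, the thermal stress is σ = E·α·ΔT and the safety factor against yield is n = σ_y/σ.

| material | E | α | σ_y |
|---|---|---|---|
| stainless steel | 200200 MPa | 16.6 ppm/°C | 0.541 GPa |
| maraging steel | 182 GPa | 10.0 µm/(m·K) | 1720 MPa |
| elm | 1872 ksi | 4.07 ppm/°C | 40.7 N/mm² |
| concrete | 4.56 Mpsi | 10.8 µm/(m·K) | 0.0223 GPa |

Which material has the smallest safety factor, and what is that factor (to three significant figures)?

In consistent units (E in GPa, α in ×10⁻⁶/K, σ_y in MPa):
  stainless steel: E = 200.2, α = 16.6, σ_y = 541.0 → σ = 419 MPa, n = 1.29
  maraging steel: E = 182.0, α = 10.0, σ_y = 1720 → σ = 229 MPa, n = 7.50
  elm: E = 12.91, α = 4.07, σ_y = 40.70 → σ = 6.62 MPa, n = 6.15
  concrete: E = 31.44, α = 10.8, σ_y = 22.30 → σ = 42.8 MPa, n = 0.521
The minimum is concrete at n = 0.521.

concrete, n = 0.521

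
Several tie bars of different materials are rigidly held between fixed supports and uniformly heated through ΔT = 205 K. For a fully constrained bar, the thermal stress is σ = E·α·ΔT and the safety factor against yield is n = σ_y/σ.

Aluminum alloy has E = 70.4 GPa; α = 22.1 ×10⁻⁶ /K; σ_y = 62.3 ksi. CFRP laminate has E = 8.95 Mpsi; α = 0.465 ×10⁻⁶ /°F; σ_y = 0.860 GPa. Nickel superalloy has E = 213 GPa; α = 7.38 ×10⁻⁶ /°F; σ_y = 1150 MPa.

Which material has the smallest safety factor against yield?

aluminum alloy

In consistent units (E in GPa, α in ×10⁻⁶/K, σ_y in MPa):
  aluminum alloy: E = 70.40, α = 22.1, σ_y = 429.5 → σ = 319 MPa, n = 1.35
  CFRP laminate: E = 61.71, α = 0.837, σ_y = 860.0 → σ = 10.6 MPa, n = 81.2
  nickel superalloy: E = 213.0, α = 13.3, σ_y = 1150 → σ = 580 MPa, n = 1.98
The minimum is aluminum alloy at n = 1.35.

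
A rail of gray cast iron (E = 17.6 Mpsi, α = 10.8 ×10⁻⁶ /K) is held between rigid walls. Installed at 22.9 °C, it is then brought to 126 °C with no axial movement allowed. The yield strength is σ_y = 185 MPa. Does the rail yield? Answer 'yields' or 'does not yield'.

does not yield

E = 17.6 Mpsi = 121.3 GPa.
ΔT = 103.1 K. Constrained thermal stress σ = E·α·ΔT = 121.3×10³ MPa × 10.8×10⁻⁶ × 103.1 = 135 MPa (compressive).
Compare to σ_y = 185 MPa: σ < σ_y, so it does not yield.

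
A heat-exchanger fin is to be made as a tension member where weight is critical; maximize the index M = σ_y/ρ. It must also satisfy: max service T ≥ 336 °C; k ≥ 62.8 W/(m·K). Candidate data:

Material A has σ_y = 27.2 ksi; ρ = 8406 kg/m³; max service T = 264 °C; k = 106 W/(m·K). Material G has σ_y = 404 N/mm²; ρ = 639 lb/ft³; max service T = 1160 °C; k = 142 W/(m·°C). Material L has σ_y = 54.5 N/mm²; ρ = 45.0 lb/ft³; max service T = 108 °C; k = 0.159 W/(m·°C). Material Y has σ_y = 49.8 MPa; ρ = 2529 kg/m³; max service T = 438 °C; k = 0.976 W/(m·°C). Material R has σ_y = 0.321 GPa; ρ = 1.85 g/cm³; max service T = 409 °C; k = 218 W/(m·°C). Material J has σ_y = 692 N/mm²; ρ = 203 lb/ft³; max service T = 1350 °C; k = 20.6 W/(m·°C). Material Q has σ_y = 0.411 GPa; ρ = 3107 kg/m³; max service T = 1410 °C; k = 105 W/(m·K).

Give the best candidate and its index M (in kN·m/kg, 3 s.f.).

Screen on constraints: max service T ≥ 336 °C; k ≥ 62.8 W/(m·K). Survivors: material G, material R, material Q.
Convert each candidate to consistent units, then evaluate M:
  material G: σ_y = 404.0 MPa, ρ = 10240 kg/m³
  material R: σ_y = 321.0 MPa, ρ = 1850 kg/m³
  material Q: σ_y = 411.0 MPa, ρ = 3107 kg/m³
  material R: M = 174 kN·m/kg
  material Q: M = 132 kN·m/kg
  material G: M = 39.5 kN·m/kg
Highest index: material R.

material R, M = 174 kN·m/kg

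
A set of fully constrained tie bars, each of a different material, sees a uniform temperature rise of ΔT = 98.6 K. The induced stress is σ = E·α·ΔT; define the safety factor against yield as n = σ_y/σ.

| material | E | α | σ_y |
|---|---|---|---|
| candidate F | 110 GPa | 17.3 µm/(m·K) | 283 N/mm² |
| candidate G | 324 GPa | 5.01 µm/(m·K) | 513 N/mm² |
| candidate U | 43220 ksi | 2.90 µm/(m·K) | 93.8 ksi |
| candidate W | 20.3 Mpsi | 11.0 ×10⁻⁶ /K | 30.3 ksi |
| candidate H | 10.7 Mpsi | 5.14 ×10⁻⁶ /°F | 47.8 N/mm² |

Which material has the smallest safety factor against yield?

candidate H

Converting E to GPa, α to ×10⁻⁶/K, σ_y to MPa, then σ and n for each:
  candidate F: E = 110.0, α = 17.3, σ_y = 283.0 → σ = 188 MPa, n = 1.51
  candidate G: E = 324.0, α = 5.01, σ_y = 513.0 → σ = 160 MPa, n = 3.21
  candidate U: E = 298.0, α = 2.90, σ_y = 646.7 → σ = 85.2 MPa, n = 7.59
  candidate W: E = 140.0, α = 11.0, σ_y = 208.9 → σ = 152 MPa, n = 1.38
  candidate H: E = 73.77, α = 9.25, σ_y = 47.80 → σ = 67.3 MPa, n = 0.710
The minimum is candidate H at n = 0.710.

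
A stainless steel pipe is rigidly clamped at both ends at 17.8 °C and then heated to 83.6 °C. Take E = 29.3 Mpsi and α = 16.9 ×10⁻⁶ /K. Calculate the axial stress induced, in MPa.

E = 29.3 Mpsi = 202.0 GPa.
ΔT = 65.80 K. Constrained thermal stress σ = E·α·ΔT = 202.0×10³ MPa × 16.9×10⁻⁶ × 65.80 = 225 MPa (compressive).

225 MPa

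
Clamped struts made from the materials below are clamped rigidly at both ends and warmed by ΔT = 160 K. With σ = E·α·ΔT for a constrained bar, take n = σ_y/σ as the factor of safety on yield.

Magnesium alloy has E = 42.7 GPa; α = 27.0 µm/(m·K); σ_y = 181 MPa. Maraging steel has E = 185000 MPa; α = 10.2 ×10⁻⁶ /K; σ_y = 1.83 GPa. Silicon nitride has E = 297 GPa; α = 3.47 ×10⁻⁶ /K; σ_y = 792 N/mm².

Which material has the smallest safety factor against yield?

magnesium alloy

Per material, after unit conversion:
  magnesium alloy: E = 42.70, α = 27.0, σ_y = 181.0 → σ = 184 MPa, n = 0.981
  maraging steel: E = 185.0, α = 10.2, σ_y = 1830 → σ = 302 MPa, n = 6.06
  silicon nitride: E = 297.0, α = 3.47, σ_y = 792.0 → σ = 165 MPa, n = 4.80
Smallest n: magnesium alloy with n = 0.981.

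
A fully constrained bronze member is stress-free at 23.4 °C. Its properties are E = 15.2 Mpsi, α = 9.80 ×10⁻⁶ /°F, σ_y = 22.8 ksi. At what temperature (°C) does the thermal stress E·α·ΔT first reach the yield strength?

108 °C

E = 15.2 Mpsi = 104.8 GPa.
α = 9.80×10⁻⁶/°F × 9/5 = 17.6×10⁻⁶/K.
σ_y = 22.8 ksi = 157.2 MPa.
E·α·ΔT = 157.2 MPa ⇒ ΔT = 157.2 / (104.8×10³ × 17.6×10⁻⁶) = 85.03 K.
T = 23.4 + 85.03 = 108.4 °C.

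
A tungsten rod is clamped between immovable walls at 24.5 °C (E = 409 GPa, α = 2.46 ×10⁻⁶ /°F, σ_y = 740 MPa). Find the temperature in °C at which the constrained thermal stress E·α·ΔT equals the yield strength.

433 °C

α = 2.46×10⁻⁶/°F × 9/5 = 4.43×10⁻⁶/K.
E·α·ΔT = 740.0 MPa ⇒ ΔT = 740.0 / (409.0×10³ × 4.43×10⁻⁶) = 408.6 K.
T = 24.5 + 408.6 = 433.1 °C.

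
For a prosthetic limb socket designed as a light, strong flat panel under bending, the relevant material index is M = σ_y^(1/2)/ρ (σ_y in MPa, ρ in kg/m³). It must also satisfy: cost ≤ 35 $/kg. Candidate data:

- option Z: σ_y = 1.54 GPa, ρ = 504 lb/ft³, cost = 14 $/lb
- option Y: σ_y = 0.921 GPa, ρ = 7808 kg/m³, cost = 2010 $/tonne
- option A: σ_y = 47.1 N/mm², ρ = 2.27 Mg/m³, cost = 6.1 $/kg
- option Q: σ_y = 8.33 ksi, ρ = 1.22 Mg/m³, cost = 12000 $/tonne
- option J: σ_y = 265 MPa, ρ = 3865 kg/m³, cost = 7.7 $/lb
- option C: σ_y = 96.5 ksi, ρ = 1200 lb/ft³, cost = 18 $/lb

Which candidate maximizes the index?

option Q

Screen on constraints: cost ≤ 35 $/kg. Survivors: option Z, option Y, option A, option Q, option J.
After converting to SI:
  option Z: σ_y = 1540 MPa, ρ = 8073 kg/m³
  option Y: σ_y = 921.0 MPa, ρ = 7808 kg/m³
  option A: σ_y = 47.10 MPa, ρ = 2270 kg/m³
  option Q: σ_y = 57.43 MPa, ρ = 1220 kg/m³
  option J: σ_y = 265.0 MPa, ρ = 3865 kg/m³
  option Q: M = 6.21×10⁻³
  option Z: M = 4.86×10⁻³
  option J: M = 4.21×10⁻³
  option Y: M = 3.89×10⁻³
  option A: M = 3.02×10⁻³
Highest index: option Q.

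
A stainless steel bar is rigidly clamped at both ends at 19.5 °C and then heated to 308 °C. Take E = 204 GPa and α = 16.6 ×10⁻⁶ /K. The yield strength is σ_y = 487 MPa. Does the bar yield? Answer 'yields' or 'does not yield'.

ΔT = 288.5 K. Constrained thermal stress σ = E·α·ΔT = 204.0×10³ MPa × 16.6×10⁻⁶ × 288.5 = 977 MPa (compressive).
Compare to σ_y = 487 MPa: σ ≥ σ_y, so it yields.

yields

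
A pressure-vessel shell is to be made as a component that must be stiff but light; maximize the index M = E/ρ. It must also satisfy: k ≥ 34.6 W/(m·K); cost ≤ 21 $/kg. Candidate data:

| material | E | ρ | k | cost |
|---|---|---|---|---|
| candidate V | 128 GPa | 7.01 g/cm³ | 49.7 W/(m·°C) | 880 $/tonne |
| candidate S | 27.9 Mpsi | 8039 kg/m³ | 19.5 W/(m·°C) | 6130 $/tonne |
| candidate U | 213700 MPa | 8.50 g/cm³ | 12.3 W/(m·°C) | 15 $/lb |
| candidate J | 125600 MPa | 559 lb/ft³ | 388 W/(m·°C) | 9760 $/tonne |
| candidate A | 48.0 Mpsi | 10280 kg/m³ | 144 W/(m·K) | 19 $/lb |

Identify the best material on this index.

candidate V

Screen on constraints: k ≥ 34.6 W/(m·K); cost ≤ 21 $/kg. Survivors: candidate V, candidate J.
Putting every candidate on a common basis:
  candidate V: E = 128.0 GPa, ρ = 7010 kg/m³
  candidate J: E = 125.6 GPa, ρ = 8954 kg/m³
  candidate V: M = 18.3 MN·m/kg
  candidate J: M = 14.0 MN·m/kg
The maximum is for candidate V.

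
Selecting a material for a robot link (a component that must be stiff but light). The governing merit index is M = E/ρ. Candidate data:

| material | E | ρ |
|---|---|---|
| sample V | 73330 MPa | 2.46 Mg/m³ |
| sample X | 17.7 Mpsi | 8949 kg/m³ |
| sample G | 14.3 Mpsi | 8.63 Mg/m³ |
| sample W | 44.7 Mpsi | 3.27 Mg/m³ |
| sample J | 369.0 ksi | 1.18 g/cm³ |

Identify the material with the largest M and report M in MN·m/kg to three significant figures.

sample W, M = 94.2 MN·m/kg

In SI units:
  sample V: E = 73.33 GPa, ρ = 2460 kg/m³
  sample X: E = 122.0 GPa, ρ = 8949 kg/m³
  sample G: E = 98.60 GPa, ρ = 8630 kg/m³
  sample W: E = 308.2 GPa, ρ = 3270 kg/m³
  sample J: E = 2.544 GPa, ρ = 1180 kg/m³
  sample W: M = 94.2 MN·m/kg
  sample V: M = 29.8 MN·m/kg
  sample X: M = 13.6 MN·m/kg
  sample G: M = 11.4 MN·m/kg
  sample J: M = 2.16 MN·m/kg
Highest index: sample W.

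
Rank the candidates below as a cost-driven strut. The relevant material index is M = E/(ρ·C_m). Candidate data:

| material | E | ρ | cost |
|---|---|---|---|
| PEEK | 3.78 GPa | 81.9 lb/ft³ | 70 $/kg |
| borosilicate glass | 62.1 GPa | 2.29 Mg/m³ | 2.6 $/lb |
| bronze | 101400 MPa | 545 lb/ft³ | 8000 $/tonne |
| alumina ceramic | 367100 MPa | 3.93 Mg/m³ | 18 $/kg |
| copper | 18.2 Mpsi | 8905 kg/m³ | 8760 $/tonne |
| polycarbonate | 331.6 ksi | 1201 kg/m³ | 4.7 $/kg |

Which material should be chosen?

Normalizing units and computing the index:
  PEEK: E = 3.780 GPa, ρ = 1312 kg/m³, cost = 70.00 $/kg
  borosilicate glass: E = 62.10 GPa, ρ = 2290 kg/m³, cost = 5.732 $/kg
  bronze: E = 101.4 GPa, ρ = 8730 kg/m³, cost = 8.000 $/kg
  alumina ceramic: E = 367.1 GPa, ρ = 3930 kg/m³, cost = 18.00 $/kg
  copper: E = 125.5 GPa, ρ = 8905 kg/m³, cost = 8.760 $/kg
  polycarbonate: E = 2.286 GPa, ρ = 1201 kg/m³, cost = 4.700 $/kg
  alumina ceramic: M = 5.19 MN·m per $
  borosilicate glass: M = 4.73 MN·m per $
  copper: M = 1.61 MN·m per $
  bronze: M = 1.45 MN·m per $
  polycarbonate: M = 0.405 MN·m per $
  PEEK: M = 0.0412 MN·m per $
Alumina ceramic ranks first.

alumina ceramic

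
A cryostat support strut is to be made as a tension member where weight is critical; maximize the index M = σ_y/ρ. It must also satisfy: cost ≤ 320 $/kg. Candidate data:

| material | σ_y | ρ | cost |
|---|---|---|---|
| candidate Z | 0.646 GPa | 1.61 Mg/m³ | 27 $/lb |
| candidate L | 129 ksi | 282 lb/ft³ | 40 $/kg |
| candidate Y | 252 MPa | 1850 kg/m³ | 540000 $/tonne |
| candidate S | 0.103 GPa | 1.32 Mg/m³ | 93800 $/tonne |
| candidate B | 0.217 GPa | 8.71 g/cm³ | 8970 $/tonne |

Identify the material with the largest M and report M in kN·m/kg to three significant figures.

Screen on constraints: cost ≤ 320 $/kg. Survivors: candidate Z, candidate L, candidate S, candidate B.
Normalizing units and computing the index:
  candidate Z: σ_y = 646.0 MPa, ρ = 1610 kg/m³
  candidate L: σ_y = 889.4 MPa, ρ = 4517 kg/m³
  candidate S: σ_y = 103.0 MPa, ρ = 1320 kg/m³
  candidate B: σ_y = 217.0 MPa, ρ = 8710 kg/m³
  candidate Z: M = 401 kN·m/kg
  candidate L: M = 197 kN·m/kg
  candidate S: M = 78.0 kN·m/kg
  candidate B: M = 24.9 kN·m/kg
Highest index: candidate Z.

candidate Z, M = 401 kN·m/kg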